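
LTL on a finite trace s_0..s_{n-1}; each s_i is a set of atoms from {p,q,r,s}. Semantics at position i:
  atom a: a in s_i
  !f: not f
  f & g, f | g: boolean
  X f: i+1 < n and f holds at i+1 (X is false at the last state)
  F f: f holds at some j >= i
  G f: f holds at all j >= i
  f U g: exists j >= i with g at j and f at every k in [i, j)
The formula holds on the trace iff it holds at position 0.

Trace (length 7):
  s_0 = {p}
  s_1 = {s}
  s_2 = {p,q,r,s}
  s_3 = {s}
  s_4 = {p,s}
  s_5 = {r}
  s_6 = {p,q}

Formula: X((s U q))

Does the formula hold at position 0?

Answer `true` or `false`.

Answer: true

Derivation:
s_0={p}: X((s U q))=True (s U q)=False s=False q=False
s_1={s}: X((s U q))=True (s U q)=True s=True q=False
s_2={p,q,r,s}: X((s U q))=False (s U q)=True s=True q=True
s_3={s}: X((s U q))=False (s U q)=False s=True q=False
s_4={p,s}: X((s U q))=False (s U q)=False s=True q=False
s_5={r}: X((s U q))=True (s U q)=False s=False q=False
s_6={p,q}: X((s U q))=False (s U q)=True s=False q=True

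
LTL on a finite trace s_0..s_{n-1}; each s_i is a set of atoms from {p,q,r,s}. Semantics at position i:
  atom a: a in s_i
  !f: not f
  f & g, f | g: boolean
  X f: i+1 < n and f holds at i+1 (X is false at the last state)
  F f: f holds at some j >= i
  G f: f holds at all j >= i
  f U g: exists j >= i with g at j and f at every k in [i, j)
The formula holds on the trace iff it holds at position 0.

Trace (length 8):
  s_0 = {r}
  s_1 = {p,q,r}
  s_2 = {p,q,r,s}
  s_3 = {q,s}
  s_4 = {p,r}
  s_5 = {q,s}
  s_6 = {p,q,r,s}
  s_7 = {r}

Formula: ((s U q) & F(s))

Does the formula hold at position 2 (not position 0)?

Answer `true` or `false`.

s_0={r}: ((s U q) & F(s))=False (s U q)=False s=False q=False F(s)=True
s_1={p,q,r}: ((s U q) & F(s))=True (s U q)=True s=False q=True F(s)=True
s_2={p,q,r,s}: ((s U q) & F(s))=True (s U q)=True s=True q=True F(s)=True
s_3={q,s}: ((s U q) & F(s))=True (s U q)=True s=True q=True F(s)=True
s_4={p,r}: ((s U q) & F(s))=False (s U q)=False s=False q=False F(s)=True
s_5={q,s}: ((s U q) & F(s))=True (s U q)=True s=True q=True F(s)=True
s_6={p,q,r,s}: ((s U q) & F(s))=True (s U q)=True s=True q=True F(s)=True
s_7={r}: ((s U q) & F(s))=False (s U q)=False s=False q=False F(s)=False
Evaluating at position 2: result = True

Answer: true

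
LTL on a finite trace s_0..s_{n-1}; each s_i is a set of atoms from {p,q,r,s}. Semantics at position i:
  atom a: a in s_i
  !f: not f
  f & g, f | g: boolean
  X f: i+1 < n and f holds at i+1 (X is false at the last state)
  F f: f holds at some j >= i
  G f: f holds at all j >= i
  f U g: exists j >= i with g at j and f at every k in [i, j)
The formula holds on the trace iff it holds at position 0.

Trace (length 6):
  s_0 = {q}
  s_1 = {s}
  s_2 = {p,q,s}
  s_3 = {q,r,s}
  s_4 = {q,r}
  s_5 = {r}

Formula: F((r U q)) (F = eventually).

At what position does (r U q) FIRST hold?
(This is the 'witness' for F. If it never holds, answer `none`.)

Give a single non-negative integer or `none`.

s_0={q}: (r U q)=True r=False q=True
s_1={s}: (r U q)=False r=False q=False
s_2={p,q,s}: (r U q)=True r=False q=True
s_3={q,r,s}: (r U q)=True r=True q=True
s_4={q,r}: (r U q)=True r=True q=True
s_5={r}: (r U q)=False r=True q=False
F((r U q)) holds; first witness at position 0.

Answer: 0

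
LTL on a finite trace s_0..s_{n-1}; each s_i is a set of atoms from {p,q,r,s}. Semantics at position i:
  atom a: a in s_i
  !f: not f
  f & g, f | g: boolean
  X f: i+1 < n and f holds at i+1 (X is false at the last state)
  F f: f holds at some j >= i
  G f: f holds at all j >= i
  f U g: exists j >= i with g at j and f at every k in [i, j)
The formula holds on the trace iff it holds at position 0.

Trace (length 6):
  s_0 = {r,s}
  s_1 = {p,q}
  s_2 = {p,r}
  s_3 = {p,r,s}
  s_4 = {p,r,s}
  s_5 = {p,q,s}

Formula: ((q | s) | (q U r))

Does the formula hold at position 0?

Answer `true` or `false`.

s_0={r,s}: ((q | s) | (q U r))=True (q | s)=True q=False s=True (q U r)=True r=True
s_1={p,q}: ((q | s) | (q U r))=True (q | s)=True q=True s=False (q U r)=True r=False
s_2={p,r}: ((q | s) | (q U r))=True (q | s)=False q=False s=False (q U r)=True r=True
s_3={p,r,s}: ((q | s) | (q U r))=True (q | s)=True q=False s=True (q U r)=True r=True
s_4={p,r,s}: ((q | s) | (q U r))=True (q | s)=True q=False s=True (q U r)=True r=True
s_5={p,q,s}: ((q | s) | (q U r))=True (q | s)=True q=True s=True (q U r)=False r=False

Answer: true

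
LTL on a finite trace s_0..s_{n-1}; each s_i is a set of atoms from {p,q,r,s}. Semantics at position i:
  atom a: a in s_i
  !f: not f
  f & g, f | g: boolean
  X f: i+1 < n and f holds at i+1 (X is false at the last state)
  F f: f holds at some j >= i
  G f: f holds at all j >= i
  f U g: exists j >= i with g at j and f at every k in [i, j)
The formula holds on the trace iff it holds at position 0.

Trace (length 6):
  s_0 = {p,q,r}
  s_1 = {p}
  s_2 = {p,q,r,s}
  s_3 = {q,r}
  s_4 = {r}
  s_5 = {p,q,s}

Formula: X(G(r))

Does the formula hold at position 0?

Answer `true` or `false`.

Answer: false

Derivation:
s_0={p,q,r}: X(G(r))=False G(r)=False r=True
s_1={p}: X(G(r))=False G(r)=False r=False
s_2={p,q,r,s}: X(G(r))=False G(r)=False r=True
s_3={q,r}: X(G(r))=False G(r)=False r=True
s_4={r}: X(G(r))=False G(r)=False r=True
s_5={p,q,s}: X(G(r))=False G(r)=False r=False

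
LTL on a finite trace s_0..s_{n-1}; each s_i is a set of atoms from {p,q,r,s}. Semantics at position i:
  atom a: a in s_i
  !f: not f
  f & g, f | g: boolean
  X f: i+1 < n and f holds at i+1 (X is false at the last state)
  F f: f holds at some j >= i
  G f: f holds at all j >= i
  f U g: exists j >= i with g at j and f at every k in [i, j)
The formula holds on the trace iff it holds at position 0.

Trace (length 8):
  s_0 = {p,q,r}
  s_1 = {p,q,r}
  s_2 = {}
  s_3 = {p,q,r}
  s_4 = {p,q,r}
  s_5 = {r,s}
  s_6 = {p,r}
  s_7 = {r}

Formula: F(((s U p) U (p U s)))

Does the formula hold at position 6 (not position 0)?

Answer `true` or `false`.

Answer: false

Derivation:
s_0={p,q,r}: F(((s U p) U (p U s)))=True ((s U p) U (p U s))=False (s U p)=True s=False p=True (p U s)=False
s_1={p,q,r}: F(((s U p) U (p U s)))=True ((s U p) U (p U s))=False (s U p)=True s=False p=True (p U s)=False
s_2={}: F(((s U p) U (p U s)))=True ((s U p) U (p U s))=False (s U p)=False s=False p=False (p U s)=False
s_3={p,q,r}: F(((s U p) U (p U s)))=True ((s U p) U (p U s))=True (s U p)=True s=False p=True (p U s)=True
s_4={p,q,r}: F(((s U p) U (p U s)))=True ((s U p) U (p U s))=True (s U p)=True s=False p=True (p U s)=True
s_5={r,s}: F(((s U p) U (p U s)))=True ((s U p) U (p U s))=True (s U p)=True s=True p=False (p U s)=True
s_6={p,r}: F(((s U p) U (p U s)))=False ((s U p) U (p U s))=False (s U p)=True s=False p=True (p U s)=False
s_7={r}: F(((s U p) U (p U s)))=False ((s U p) U (p U s))=False (s U p)=False s=False p=False (p U s)=False
Evaluating at position 6: result = False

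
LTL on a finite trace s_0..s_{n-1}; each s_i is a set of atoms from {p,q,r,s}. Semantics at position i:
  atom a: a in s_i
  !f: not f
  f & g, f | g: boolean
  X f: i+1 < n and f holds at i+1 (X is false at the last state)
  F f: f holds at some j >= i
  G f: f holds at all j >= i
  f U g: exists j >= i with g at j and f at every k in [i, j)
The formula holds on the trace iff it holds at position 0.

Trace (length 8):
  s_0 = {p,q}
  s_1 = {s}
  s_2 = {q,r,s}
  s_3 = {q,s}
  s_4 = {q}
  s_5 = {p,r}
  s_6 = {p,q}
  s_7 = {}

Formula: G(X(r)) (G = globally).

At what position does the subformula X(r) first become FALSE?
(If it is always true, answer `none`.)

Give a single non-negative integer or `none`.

Answer: 0

Derivation:
s_0={p,q}: X(r)=False r=False
s_1={s}: X(r)=True r=False
s_2={q,r,s}: X(r)=False r=True
s_3={q,s}: X(r)=False r=False
s_4={q}: X(r)=True r=False
s_5={p,r}: X(r)=False r=True
s_6={p,q}: X(r)=False r=False
s_7={}: X(r)=False r=False
G(X(r)) holds globally = False
First violation at position 0.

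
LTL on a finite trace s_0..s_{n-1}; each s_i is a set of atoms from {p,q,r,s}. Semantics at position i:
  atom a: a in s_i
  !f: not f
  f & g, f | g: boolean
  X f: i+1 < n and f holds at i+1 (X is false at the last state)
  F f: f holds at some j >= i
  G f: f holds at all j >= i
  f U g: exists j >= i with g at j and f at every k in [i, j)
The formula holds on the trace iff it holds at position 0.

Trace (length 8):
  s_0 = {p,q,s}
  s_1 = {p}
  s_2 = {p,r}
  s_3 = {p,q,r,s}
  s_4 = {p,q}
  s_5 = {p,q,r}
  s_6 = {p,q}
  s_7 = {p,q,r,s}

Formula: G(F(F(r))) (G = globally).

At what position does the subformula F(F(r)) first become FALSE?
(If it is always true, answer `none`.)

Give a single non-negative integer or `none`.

Answer: none

Derivation:
s_0={p,q,s}: F(F(r))=True F(r)=True r=False
s_1={p}: F(F(r))=True F(r)=True r=False
s_2={p,r}: F(F(r))=True F(r)=True r=True
s_3={p,q,r,s}: F(F(r))=True F(r)=True r=True
s_4={p,q}: F(F(r))=True F(r)=True r=False
s_5={p,q,r}: F(F(r))=True F(r)=True r=True
s_6={p,q}: F(F(r))=True F(r)=True r=False
s_7={p,q,r,s}: F(F(r))=True F(r)=True r=True
G(F(F(r))) holds globally = True
No violation — formula holds at every position.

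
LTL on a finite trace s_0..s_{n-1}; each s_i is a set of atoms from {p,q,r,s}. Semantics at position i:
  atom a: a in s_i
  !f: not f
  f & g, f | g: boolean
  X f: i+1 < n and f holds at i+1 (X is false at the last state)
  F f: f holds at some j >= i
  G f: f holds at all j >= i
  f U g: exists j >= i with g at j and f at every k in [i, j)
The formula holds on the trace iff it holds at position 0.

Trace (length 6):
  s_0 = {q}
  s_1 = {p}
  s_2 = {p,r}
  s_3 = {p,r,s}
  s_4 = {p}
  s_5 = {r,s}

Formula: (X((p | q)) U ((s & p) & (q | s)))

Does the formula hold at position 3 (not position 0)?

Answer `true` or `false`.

Answer: true

Derivation:
s_0={q}: (X((p | q)) U ((s & p) & (q | s)))=True X((p | q))=True (p | q)=True p=False q=True ((s & p) & (q | s))=False (s & p)=False s=False (q | s)=True
s_1={p}: (X((p | q)) U ((s & p) & (q | s)))=True X((p | q))=True (p | q)=True p=True q=False ((s & p) & (q | s))=False (s & p)=False s=False (q | s)=False
s_2={p,r}: (X((p | q)) U ((s & p) & (q | s)))=True X((p | q))=True (p | q)=True p=True q=False ((s & p) & (q | s))=False (s & p)=False s=False (q | s)=False
s_3={p,r,s}: (X((p | q)) U ((s & p) & (q | s)))=True X((p | q))=True (p | q)=True p=True q=False ((s & p) & (q | s))=True (s & p)=True s=True (q | s)=True
s_4={p}: (X((p | q)) U ((s & p) & (q | s)))=False X((p | q))=False (p | q)=True p=True q=False ((s & p) & (q | s))=False (s & p)=False s=False (q | s)=False
s_5={r,s}: (X((p | q)) U ((s & p) & (q | s)))=False X((p | q))=False (p | q)=False p=False q=False ((s & p) & (q | s))=False (s & p)=False s=True (q | s)=True
Evaluating at position 3: result = True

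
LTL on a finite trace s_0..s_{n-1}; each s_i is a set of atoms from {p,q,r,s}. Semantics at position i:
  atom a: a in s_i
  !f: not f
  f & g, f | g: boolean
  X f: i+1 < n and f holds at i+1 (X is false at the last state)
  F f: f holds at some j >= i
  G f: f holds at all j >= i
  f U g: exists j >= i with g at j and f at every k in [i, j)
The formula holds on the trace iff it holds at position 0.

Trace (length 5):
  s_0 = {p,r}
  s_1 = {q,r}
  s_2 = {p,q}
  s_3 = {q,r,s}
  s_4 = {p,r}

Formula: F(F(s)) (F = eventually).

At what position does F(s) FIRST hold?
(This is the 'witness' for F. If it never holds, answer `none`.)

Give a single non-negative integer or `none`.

Answer: 0

Derivation:
s_0={p,r}: F(s)=True s=False
s_1={q,r}: F(s)=True s=False
s_2={p,q}: F(s)=True s=False
s_3={q,r,s}: F(s)=True s=True
s_4={p,r}: F(s)=False s=False
F(F(s)) holds; first witness at position 0.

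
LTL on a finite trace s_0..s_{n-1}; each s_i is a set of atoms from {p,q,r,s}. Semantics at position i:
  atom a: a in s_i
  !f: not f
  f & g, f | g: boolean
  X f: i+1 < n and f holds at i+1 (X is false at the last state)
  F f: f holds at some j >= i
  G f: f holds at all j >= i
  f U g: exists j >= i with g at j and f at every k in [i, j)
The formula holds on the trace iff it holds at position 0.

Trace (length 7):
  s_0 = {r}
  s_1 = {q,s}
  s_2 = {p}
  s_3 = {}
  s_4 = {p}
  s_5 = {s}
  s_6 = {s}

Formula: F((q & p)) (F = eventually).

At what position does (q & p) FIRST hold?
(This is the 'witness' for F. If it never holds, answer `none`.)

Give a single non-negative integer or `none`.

Answer: none

Derivation:
s_0={r}: (q & p)=False q=False p=False
s_1={q,s}: (q & p)=False q=True p=False
s_2={p}: (q & p)=False q=False p=True
s_3={}: (q & p)=False q=False p=False
s_4={p}: (q & p)=False q=False p=True
s_5={s}: (q & p)=False q=False p=False
s_6={s}: (q & p)=False q=False p=False
F((q & p)) does not hold (no witness exists).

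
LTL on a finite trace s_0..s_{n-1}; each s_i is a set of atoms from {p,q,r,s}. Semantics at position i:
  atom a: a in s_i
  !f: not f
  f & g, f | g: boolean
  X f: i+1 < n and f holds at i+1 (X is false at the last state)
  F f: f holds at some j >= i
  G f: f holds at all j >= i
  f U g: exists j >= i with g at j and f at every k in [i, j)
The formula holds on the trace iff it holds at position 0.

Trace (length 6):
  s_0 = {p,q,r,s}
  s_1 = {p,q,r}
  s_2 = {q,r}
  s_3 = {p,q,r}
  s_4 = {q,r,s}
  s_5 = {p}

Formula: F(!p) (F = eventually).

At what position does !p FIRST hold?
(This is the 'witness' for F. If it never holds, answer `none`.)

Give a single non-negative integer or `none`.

Answer: 2

Derivation:
s_0={p,q,r,s}: !p=False p=True
s_1={p,q,r}: !p=False p=True
s_2={q,r}: !p=True p=False
s_3={p,q,r}: !p=False p=True
s_4={q,r,s}: !p=True p=False
s_5={p}: !p=False p=True
F(!p) holds; first witness at position 2.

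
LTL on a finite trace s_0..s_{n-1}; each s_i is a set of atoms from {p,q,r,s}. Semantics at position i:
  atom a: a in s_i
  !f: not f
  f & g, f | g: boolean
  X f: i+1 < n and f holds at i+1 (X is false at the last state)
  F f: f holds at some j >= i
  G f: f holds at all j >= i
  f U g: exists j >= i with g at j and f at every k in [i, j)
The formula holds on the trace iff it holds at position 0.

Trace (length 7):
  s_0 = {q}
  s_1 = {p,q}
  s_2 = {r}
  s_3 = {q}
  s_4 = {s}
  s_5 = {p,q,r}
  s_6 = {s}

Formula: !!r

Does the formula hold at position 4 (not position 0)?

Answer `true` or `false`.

s_0={q}: !!r=False !r=True r=False
s_1={p,q}: !!r=False !r=True r=False
s_2={r}: !!r=True !r=False r=True
s_3={q}: !!r=False !r=True r=False
s_4={s}: !!r=False !r=True r=False
s_5={p,q,r}: !!r=True !r=False r=True
s_6={s}: !!r=False !r=True r=False
Evaluating at position 4: result = False

Answer: false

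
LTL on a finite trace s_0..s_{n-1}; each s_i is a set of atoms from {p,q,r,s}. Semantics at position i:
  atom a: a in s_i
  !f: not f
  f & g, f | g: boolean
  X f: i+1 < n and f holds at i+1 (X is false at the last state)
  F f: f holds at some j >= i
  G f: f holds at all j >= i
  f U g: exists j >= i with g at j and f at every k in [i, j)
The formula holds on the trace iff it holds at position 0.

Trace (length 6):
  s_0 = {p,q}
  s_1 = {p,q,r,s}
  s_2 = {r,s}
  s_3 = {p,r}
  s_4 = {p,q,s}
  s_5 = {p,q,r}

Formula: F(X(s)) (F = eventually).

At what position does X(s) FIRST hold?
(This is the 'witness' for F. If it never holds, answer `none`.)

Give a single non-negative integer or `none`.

s_0={p,q}: X(s)=True s=False
s_1={p,q,r,s}: X(s)=True s=True
s_2={r,s}: X(s)=False s=True
s_3={p,r}: X(s)=True s=False
s_4={p,q,s}: X(s)=False s=True
s_5={p,q,r}: X(s)=False s=False
F(X(s)) holds; first witness at position 0.

Answer: 0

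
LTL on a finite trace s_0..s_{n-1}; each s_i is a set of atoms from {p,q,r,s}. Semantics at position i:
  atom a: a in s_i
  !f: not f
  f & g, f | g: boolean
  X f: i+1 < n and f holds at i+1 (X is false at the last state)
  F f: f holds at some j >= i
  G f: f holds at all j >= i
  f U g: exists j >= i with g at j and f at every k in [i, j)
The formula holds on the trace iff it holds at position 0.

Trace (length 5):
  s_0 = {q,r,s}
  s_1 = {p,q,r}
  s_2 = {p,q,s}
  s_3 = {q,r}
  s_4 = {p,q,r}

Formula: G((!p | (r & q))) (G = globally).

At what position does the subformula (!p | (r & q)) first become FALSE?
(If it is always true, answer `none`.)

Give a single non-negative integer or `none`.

s_0={q,r,s}: (!p | (r & q))=True !p=True p=False (r & q)=True r=True q=True
s_1={p,q,r}: (!p | (r & q))=True !p=False p=True (r & q)=True r=True q=True
s_2={p,q,s}: (!p | (r & q))=False !p=False p=True (r & q)=False r=False q=True
s_3={q,r}: (!p | (r & q))=True !p=True p=False (r & q)=True r=True q=True
s_4={p,q,r}: (!p | (r & q))=True !p=False p=True (r & q)=True r=True q=True
G((!p | (r & q))) holds globally = False
First violation at position 2.

Answer: 2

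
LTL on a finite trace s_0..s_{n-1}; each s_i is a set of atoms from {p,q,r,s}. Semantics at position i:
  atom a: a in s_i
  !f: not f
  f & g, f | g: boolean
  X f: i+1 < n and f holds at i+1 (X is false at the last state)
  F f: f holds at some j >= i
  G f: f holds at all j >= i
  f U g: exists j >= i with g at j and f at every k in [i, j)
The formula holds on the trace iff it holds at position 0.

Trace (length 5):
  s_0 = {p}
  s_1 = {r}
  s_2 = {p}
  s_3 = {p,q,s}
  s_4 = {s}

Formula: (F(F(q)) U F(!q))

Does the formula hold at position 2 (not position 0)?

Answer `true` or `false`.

s_0={p}: (F(F(q)) U F(!q))=True F(F(q))=True F(q)=True q=False F(!q)=True !q=True
s_1={r}: (F(F(q)) U F(!q))=True F(F(q))=True F(q)=True q=False F(!q)=True !q=True
s_2={p}: (F(F(q)) U F(!q))=True F(F(q))=True F(q)=True q=False F(!q)=True !q=True
s_3={p,q,s}: (F(F(q)) U F(!q))=True F(F(q))=True F(q)=True q=True F(!q)=True !q=False
s_4={s}: (F(F(q)) U F(!q))=True F(F(q))=False F(q)=False q=False F(!q)=True !q=True
Evaluating at position 2: result = True

Answer: true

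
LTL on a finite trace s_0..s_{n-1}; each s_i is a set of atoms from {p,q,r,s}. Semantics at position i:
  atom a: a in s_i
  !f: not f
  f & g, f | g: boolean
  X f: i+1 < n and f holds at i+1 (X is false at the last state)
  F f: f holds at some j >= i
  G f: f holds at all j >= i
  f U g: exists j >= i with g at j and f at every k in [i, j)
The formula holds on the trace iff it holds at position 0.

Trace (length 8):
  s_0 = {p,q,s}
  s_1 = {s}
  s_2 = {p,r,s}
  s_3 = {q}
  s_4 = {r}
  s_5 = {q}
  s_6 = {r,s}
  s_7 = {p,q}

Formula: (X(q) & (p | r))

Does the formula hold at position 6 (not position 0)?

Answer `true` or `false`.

s_0={p,q,s}: (X(q) & (p | r))=False X(q)=False q=True (p | r)=True p=True r=False
s_1={s}: (X(q) & (p | r))=False X(q)=False q=False (p | r)=False p=False r=False
s_2={p,r,s}: (X(q) & (p | r))=True X(q)=True q=False (p | r)=True p=True r=True
s_3={q}: (X(q) & (p | r))=False X(q)=False q=True (p | r)=False p=False r=False
s_4={r}: (X(q) & (p | r))=True X(q)=True q=False (p | r)=True p=False r=True
s_5={q}: (X(q) & (p | r))=False X(q)=False q=True (p | r)=False p=False r=False
s_6={r,s}: (X(q) & (p | r))=True X(q)=True q=False (p | r)=True p=False r=True
s_7={p,q}: (X(q) & (p | r))=False X(q)=False q=True (p | r)=True p=True r=False
Evaluating at position 6: result = True

Answer: true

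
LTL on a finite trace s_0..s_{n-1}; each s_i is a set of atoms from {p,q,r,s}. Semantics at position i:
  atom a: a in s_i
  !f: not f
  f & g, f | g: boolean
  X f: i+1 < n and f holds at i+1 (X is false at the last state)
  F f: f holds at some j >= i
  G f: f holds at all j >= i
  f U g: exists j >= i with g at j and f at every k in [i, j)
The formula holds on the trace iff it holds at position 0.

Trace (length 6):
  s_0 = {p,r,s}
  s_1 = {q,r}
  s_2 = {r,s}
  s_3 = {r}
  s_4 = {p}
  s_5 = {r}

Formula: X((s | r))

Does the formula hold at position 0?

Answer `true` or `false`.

Answer: true

Derivation:
s_0={p,r,s}: X((s | r))=True (s | r)=True s=True r=True
s_1={q,r}: X((s | r))=True (s | r)=True s=False r=True
s_2={r,s}: X((s | r))=True (s | r)=True s=True r=True
s_3={r}: X((s | r))=False (s | r)=True s=False r=True
s_4={p}: X((s | r))=True (s | r)=False s=False r=False
s_5={r}: X((s | r))=False (s | r)=True s=False r=True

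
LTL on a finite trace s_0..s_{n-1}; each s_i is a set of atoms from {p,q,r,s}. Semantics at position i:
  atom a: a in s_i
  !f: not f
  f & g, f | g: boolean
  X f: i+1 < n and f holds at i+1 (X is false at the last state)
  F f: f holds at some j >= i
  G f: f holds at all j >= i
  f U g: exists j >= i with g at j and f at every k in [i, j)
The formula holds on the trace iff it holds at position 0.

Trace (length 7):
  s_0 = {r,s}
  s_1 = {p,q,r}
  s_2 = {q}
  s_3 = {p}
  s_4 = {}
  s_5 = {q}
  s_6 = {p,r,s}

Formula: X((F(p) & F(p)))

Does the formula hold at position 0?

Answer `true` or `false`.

s_0={r,s}: X((F(p) & F(p)))=True (F(p) & F(p))=True F(p)=True p=False
s_1={p,q,r}: X((F(p) & F(p)))=True (F(p) & F(p))=True F(p)=True p=True
s_2={q}: X((F(p) & F(p)))=True (F(p) & F(p))=True F(p)=True p=False
s_3={p}: X((F(p) & F(p)))=True (F(p) & F(p))=True F(p)=True p=True
s_4={}: X((F(p) & F(p)))=True (F(p) & F(p))=True F(p)=True p=False
s_5={q}: X((F(p) & F(p)))=True (F(p) & F(p))=True F(p)=True p=False
s_6={p,r,s}: X((F(p) & F(p)))=False (F(p) & F(p))=True F(p)=True p=True

Answer: true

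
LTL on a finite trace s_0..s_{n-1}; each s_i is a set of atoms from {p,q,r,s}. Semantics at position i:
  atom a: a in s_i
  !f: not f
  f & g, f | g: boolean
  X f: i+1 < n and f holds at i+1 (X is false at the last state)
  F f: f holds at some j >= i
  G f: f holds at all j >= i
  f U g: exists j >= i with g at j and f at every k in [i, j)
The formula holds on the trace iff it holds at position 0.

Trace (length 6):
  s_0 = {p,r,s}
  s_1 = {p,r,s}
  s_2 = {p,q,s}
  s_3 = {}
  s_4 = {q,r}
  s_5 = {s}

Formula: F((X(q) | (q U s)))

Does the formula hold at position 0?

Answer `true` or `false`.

s_0={p,r,s}: F((X(q) | (q U s)))=True (X(q) | (q U s))=True X(q)=False q=False (q U s)=True s=True
s_1={p,r,s}: F((X(q) | (q U s)))=True (X(q) | (q U s))=True X(q)=True q=False (q U s)=True s=True
s_2={p,q,s}: F((X(q) | (q U s)))=True (X(q) | (q U s))=True X(q)=False q=True (q U s)=True s=True
s_3={}: F((X(q) | (q U s)))=True (X(q) | (q U s))=True X(q)=True q=False (q U s)=False s=False
s_4={q,r}: F((X(q) | (q U s)))=True (X(q) | (q U s))=True X(q)=False q=True (q U s)=True s=False
s_5={s}: F((X(q) | (q U s)))=True (X(q) | (q U s))=True X(q)=False q=False (q U s)=True s=True

Answer: true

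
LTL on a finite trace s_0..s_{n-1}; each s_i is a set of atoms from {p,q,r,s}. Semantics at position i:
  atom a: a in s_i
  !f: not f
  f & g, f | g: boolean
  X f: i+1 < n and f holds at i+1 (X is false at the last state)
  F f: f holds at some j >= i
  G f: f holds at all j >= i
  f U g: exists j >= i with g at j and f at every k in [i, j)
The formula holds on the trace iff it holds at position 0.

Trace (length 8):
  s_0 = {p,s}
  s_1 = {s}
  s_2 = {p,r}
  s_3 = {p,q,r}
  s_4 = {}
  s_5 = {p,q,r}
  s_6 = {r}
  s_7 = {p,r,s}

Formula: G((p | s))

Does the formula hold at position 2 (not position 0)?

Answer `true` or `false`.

s_0={p,s}: G((p | s))=False (p | s)=True p=True s=True
s_1={s}: G((p | s))=False (p | s)=True p=False s=True
s_2={p,r}: G((p | s))=False (p | s)=True p=True s=False
s_3={p,q,r}: G((p | s))=False (p | s)=True p=True s=False
s_4={}: G((p | s))=False (p | s)=False p=False s=False
s_5={p,q,r}: G((p | s))=False (p | s)=True p=True s=False
s_6={r}: G((p | s))=False (p | s)=False p=False s=False
s_7={p,r,s}: G((p | s))=True (p | s)=True p=True s=True
Evaluating at position 2: result = False

Answer: false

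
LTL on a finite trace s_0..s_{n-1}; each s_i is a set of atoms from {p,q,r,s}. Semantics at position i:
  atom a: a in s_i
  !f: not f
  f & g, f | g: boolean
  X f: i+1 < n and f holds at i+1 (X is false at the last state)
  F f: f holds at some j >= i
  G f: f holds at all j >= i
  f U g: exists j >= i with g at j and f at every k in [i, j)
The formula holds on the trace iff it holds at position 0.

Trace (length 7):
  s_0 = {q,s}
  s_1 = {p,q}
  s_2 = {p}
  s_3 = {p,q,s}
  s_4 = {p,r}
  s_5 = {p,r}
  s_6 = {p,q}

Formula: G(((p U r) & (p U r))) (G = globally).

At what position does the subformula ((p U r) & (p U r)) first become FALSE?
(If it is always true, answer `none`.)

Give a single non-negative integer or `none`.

Answer: 0

Derivation:
s_0={q,s}: ((p U r) & (p U r))=False (p U r)=False p=False r=False
s_1={p,q}: ((p U r) & (p U r))=True (p U r)=True p=True r=False
s_2={p}: ((p U r) & (p U r))=True (p U r)=True p=True r=False
s_3={p,q,s}: ((p U r) & (p U r))=True (p U r)=True p=True r=False
s_4={p,r}: ((p U r) & (p U r))=True (p U r)=True p=True r=True
s_5={p,r}: ((p U r) & (p U r))=True (p U r)=True p=True r=True
s_6={p,q}: ((p U r) & (p U r))=False (p U r)=False p=True r=False
G(((p U r) & (p U r))) holds globally = False
First violation at position 0.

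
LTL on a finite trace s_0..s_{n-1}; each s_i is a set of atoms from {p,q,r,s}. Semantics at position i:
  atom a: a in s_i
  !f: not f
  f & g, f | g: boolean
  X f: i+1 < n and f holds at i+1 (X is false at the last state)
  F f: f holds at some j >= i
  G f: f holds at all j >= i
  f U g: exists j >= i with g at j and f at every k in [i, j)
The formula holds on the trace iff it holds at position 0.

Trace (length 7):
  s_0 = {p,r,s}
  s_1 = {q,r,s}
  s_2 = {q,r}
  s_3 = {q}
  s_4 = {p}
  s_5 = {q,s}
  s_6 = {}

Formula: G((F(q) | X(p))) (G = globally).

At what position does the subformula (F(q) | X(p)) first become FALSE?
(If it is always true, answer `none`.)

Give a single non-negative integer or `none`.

Answer: 6

Derivation:
s_0={p,r,s}: (F(q) | X(p))=True F(q)=True q=False X(p)=False p=True
s_1={q,r,s}: (F(q) | X(p))=True F(q)=True q=True X(p)=False p=False
s_2={q,r}: (F(q) | X(p))=True F(q)=True q=True X(p)=False p=False
s_3={q}: (F(q) | X(p))=True F(q)=True q=True X(p)=True p=False
s_4={p}: (F(q) | X(p))=True F(q)=True q=False X(p)=False p=True
s_5={q,s}: (F(q) | X(p))=True F(q)=True q=True X(p)=False p=False
s_6={}: (F(q) | X(p))=False F(q)=False q=False X(p)=False p=False
G((F(q) | X(p))) holds globally = False
First violation at position 6.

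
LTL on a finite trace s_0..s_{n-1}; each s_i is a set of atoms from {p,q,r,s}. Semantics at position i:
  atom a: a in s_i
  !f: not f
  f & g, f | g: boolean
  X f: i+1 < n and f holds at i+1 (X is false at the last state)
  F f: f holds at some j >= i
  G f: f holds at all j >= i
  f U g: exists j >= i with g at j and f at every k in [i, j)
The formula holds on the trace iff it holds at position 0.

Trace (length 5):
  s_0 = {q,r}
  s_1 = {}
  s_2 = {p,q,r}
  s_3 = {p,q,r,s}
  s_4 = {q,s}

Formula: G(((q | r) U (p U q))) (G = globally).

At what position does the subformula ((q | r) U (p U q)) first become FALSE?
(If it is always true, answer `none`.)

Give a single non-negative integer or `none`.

Answer: 1

Derivation:
s_0={q,r}: ((q | r) U (p U q))=True (q | r)=True q=True r=True (p U q)=True p=False
s_1={}: ((q | r) U (p U q))=False (q | r)=False q=False r=False (p U q)=False p=False
s_2={p,q,r}: ((q | r) U (p U q))=True (q | r)=True q=True r=True (p U q)=True p=True
s_3={p,q,r,s}: ((q | r) U (p U q))=True (q | r)=True q=True r=True (p U q)=True p=True
s_4={q,s}: ((q | r) U (p U q))=True (q | r)=True q=True r=False (p U q)=True p=False
G(((q | r) U (p U q))) holds globally = False
First violation at position 1.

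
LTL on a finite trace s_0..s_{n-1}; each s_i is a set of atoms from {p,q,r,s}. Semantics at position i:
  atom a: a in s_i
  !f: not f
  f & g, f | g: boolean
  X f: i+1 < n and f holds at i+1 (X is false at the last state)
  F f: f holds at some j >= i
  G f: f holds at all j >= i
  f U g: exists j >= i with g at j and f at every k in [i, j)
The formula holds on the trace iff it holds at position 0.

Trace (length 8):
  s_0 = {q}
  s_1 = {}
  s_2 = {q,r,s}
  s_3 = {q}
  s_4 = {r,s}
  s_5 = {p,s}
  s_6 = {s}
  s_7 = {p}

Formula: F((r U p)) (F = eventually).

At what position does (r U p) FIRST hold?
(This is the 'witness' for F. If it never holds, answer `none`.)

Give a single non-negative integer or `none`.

Answer: 4

Derivation:
s_0={q}: (r U p)=False r=False p=False
s_1={}: (r U p)=False r=False p=False
s_2={q,r,s}: (r U p)=False r=True p=False
s_3={q}: (r U p)=False r=False p=False
s_4={r,s}: (r U p)=True r=True p=False
s_5={p,s}: (r U p)=True r=False p=True
s_6={s}: (r U p)=False r=False p=False
s_7={p}: (r U p)=True r=False p=True
F((r U p)) holds; first witness at position 4.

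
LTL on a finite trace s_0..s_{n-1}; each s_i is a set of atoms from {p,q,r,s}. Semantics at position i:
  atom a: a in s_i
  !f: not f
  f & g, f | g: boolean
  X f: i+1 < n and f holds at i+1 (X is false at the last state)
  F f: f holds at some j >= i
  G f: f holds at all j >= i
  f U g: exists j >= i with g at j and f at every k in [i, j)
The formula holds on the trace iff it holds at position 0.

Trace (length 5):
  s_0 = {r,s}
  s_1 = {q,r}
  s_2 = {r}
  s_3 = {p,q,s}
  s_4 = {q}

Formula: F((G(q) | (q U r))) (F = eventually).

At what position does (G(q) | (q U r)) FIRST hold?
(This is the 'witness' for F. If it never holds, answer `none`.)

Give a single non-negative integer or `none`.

Answer: 0

Derivation:
s_0={r,s}: (G(q) | (q U r))=True G(q)=False q=False (q U r)=True r=True
s_1={q,r}: (G(q) | (q U r))=True G(q)=False q=True (q U r)=True r=True
s_2={r}: (G(q) | (q U r))=True G(q)=False q=False (q U r)=True r=True
s_3={p,q,s}: (G(q) | (q U r))=True G(q)=True q=True (q U r)=False r=False
s_4={q}: (G(q) | (q U r))=True G(q)=True q=True (q U r)=False r=False
F((G(q) | (q U r))) holds; first witness at position 0.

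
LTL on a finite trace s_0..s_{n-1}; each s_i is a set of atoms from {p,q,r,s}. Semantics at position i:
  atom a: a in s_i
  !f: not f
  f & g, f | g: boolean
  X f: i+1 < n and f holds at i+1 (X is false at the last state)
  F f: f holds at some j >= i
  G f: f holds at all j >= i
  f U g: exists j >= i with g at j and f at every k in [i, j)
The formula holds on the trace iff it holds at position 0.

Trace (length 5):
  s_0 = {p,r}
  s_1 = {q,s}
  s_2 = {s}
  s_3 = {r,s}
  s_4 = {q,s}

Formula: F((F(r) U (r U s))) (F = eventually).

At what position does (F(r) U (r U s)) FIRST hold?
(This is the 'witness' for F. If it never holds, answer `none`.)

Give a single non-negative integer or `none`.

Answer: 0

Derivation:
s_0={p,r}: (F(r) U (r U s))=True F(r)=True r=True (r U s)=True s=False
s_1={q,s}: (F(r) U (r U s))=True F(r)=True r=False (r U s)=True s=True
s_2={s}: (F(r) U (r U s))=True F(r)=True r=False (r U s)=True s=True
s_3={r,s}: (F(r) U (r U s))=True F(r)=True r=True (r U s)=True s=True
s_4={q,s}: (F(r) U (r U s))=True F(r)=False r=False (r U s)=True s=True
F((F(r) U (r U s))) holds; first witness at position 0.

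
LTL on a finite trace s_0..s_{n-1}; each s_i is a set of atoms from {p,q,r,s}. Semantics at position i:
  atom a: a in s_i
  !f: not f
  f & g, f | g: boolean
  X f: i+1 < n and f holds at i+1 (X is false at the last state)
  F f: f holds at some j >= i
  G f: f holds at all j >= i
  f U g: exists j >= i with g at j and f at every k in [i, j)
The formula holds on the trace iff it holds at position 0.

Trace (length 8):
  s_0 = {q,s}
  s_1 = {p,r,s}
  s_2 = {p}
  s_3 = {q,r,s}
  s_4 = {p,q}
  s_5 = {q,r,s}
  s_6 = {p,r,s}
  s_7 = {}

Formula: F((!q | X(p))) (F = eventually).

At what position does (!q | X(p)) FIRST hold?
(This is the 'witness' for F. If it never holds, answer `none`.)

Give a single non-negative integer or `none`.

s_0={q,s}: (!q | X(p))=True !q=False q=True X(p)=True p=False
s_1={p,r,s}: (!q | X(p))=True !q=True q=False X(p)=True p=True
s_2={p}: (!q | X(p))=True !q=True q=False X(p)=False p=True
s_3={q,r,s}: (!q | X(p))=True !q=False q=True X(p)=True p=False
s_4={p,q}: (!q | X(p))=False !q=False q=True X(p)=False p=True
s_5={q,r,s}: (!q | X(p))=True !q=False q=True X(p)=True p=False
s_6={p,r,s}: (!q | X(p))=True !q=True q=False X(p)=False p=True
s_7={}: (!q | X(p))=True !q=True q=False X(p)=False p=False
F((!q | X(p))) holds; first witness at position 0.

Answer: 0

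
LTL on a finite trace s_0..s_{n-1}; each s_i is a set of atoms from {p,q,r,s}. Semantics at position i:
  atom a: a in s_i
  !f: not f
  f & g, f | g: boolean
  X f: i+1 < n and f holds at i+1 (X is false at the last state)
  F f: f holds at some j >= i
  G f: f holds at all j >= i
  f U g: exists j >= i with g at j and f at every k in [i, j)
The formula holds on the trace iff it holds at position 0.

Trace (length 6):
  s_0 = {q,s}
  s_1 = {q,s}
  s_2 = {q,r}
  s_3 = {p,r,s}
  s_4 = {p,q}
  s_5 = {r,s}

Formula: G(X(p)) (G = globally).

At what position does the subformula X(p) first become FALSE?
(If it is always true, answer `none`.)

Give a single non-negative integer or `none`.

Answer: 0

Derivation:
s_0={q,s}: X(p)=False p=False
s_1={q,s}: X(p)=False p=False
s_2={q,r}: X(p)=True p=False
s_3={p,r,s}: X(p)=True p=True
s_4={p,q}: X(p)=False p=True
s_5={r,s}: X(p)=False p=False
G(X(p)) holds globally = False
First violation at position 0.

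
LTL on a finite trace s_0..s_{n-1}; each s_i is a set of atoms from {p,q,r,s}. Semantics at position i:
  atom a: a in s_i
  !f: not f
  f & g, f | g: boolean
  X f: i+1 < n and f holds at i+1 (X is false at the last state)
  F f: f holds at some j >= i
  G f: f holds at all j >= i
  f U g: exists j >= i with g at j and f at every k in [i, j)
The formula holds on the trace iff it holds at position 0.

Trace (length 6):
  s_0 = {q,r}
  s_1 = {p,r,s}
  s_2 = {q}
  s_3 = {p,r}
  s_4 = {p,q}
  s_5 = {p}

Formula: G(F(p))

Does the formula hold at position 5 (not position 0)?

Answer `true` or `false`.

Answer: true

Derivation:
s_0={q,r}: G(F(p))=True F(p)=True p=False
s_1={p,r,s}: G(F(p))=True F(p)=True p=True
s_2={q}: G(F(p))=True F(p)=True p=False
s_3={p,r}: G(F(p))=True F(p)=True p=True
s_4={p,q}: G(F(p))=True F(p)=True p=True
s_5={p}: G(F(p))=True F(p)=True p=True
Evaluating at position 5: result = True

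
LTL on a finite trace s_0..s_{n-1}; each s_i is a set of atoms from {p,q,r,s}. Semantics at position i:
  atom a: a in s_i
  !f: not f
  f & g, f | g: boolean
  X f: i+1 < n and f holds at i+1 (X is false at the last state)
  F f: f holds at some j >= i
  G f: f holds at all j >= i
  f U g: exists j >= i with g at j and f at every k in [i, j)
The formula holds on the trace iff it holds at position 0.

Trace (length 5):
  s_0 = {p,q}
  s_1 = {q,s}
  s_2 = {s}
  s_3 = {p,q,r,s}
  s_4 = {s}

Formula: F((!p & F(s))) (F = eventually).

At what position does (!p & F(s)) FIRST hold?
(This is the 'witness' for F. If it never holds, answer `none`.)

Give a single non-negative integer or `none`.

Answer: 1

Derivation:
s_0={p,q}: (!p & F(s))=False !p=False p=True F(s)=True s=False
s_1={q,s}: (!p & F(s))=True !p=True p=False F(s)=True s=True
s_2={s}: (!p & F(s))=True !p=True p=False F(s)=True s=True
s_3={p,q,r,s}: (!p & F(s))=False !p=False p=True F(s)=True s=True
s_4={s}: (!p & F(s))=True !p=True p=False F(s)=True s=True
F((!p & F(s))) holds; first witness at position 1.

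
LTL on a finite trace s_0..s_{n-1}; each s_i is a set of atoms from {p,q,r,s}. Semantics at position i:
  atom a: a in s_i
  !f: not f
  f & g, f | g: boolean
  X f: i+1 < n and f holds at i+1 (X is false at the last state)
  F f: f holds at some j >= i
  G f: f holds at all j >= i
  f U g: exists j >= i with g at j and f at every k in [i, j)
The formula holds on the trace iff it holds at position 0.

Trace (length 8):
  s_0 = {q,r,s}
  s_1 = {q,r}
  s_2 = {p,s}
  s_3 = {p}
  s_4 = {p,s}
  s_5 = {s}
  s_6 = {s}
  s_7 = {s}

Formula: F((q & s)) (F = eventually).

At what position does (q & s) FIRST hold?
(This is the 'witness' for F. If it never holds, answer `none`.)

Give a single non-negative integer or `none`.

s_0={q,r,s}: (q & s)=True q=True s=True
s_1={q,r}: (q & s)=False q=True s=False
s_2={p,s}: (q & s)=False q=False s=True
s_3={p}: (q & s)=False q=False s=False
s_4={p,s}: (q & s)=False q=False s=True
s_5={s}: (q & s)=False q=False s=True
s_6={s}: (q & s)=False q=False s=True
s_7={s}: (q & s)=False q=False s=True
F((q & s)) holds; first witness at position 0.

Answer: 0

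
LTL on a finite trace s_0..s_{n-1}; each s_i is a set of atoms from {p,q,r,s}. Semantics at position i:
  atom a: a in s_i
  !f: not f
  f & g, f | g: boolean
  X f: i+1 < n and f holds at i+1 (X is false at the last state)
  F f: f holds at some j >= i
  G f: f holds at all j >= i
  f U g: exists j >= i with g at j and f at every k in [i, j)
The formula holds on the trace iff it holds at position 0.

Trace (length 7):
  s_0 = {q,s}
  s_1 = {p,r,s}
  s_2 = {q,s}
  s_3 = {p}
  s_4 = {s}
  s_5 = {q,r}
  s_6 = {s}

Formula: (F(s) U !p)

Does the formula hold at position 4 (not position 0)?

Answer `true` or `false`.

s_0={q,s}: (F(s) U !p)=True F(s)=True s=True !p=True p=False
s_1={p,r,s}: (F(s) U !p)=True F(s)=True s=True !p=False p=True
s_2={q,s}: (F(s) U !p)=True F(s)=True s=True !p=True p=False
s_3={p}: (F(s) U !p)=True F(s)=True s=False !p=False p=True
s_4={s}: (F(s) U !p)=True F(s)=True s=True !p=True p=False
s_5={q,r}: (F(s) U !p)=True F(s)=True s=False !p=True p=False
s_6={s}: (F(s) U !p)=True F(s)=True s=True !p=True p=False
Evaluating at position 4: result = True

Answer: true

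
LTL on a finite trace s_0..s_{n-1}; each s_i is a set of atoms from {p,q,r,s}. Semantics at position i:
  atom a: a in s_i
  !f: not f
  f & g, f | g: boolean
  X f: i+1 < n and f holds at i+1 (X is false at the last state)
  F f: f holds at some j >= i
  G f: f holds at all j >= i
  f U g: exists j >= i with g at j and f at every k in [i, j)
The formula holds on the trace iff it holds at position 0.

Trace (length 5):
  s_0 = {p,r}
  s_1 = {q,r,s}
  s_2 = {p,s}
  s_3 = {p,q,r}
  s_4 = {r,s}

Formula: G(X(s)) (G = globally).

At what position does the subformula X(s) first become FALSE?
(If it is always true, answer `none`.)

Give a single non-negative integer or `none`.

s_0={p,r}: X(s)=True s=False
s_1={q,r,s}: X(s)=True s=True
s_2={p,s}: X(s)=False s=True
s_3={p,q,r}: X(s)=True s=False
s_4={r,s}: X(s)=False s=True
G(X(s)) holds globally = False
First violation at position 2.

Answer: 2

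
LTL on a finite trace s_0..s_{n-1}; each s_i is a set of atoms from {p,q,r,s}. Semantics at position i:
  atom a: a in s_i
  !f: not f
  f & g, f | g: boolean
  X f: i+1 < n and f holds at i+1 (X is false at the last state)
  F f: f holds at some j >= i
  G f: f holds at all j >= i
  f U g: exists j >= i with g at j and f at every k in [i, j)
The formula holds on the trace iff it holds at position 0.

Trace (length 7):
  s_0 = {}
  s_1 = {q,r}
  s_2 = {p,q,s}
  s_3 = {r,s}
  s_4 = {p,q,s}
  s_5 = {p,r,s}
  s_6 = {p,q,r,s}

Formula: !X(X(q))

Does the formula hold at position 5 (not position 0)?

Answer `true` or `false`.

Answer: true

Derivation:
s_0={}: !X(X(q))=False X(X(q))=True X(q)=True q=False
s_1={q,r}: !X(X(q))=True X(X(q))=False X(q)=True q=True
s_2={p,q,s}: !X(X(q))=False X(X(q))=True X(q)=False q=True
s_3={r,s}: !X(X(q))=True X(X(q))=False X(q)=True q=False
s_4={p,q,s}: !X(X(q))=False X(X(q))=True X(q)=False q=True
s_5={p,r,s}: !X(X(q))=True X(X(q))=False X(q)=True q=False
s_6={p,q,r,s}: !X(X(q))=True X(X(q))=False X(q)=False q=True
Evaluating at position 5: result = True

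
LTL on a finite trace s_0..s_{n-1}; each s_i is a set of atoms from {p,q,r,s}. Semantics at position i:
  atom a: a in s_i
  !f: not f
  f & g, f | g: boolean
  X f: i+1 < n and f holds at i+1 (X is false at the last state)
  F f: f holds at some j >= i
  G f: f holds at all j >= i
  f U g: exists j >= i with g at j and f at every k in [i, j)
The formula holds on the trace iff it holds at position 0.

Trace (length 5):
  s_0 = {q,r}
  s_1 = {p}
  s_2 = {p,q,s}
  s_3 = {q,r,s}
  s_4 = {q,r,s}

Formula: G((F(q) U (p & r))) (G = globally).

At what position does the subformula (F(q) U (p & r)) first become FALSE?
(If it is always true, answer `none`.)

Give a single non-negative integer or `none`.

s_0={q,r}: (F(q) U (p & r))=False F(q)=True q=True (p & r)=False p=False r=True
s_1={p}: (F(q) U (p & r))=False F(q)=True q=False (p & r)=False p=True r=False
s_2={p,q,s}: (F(q) U (p & r))=False F(q)=True q=True (p & r)=False p=True r=False
s_3={q,r,s}: (F(q) U (p & r))=False F(q)=True q=True (p & r)=False p=False r=True
s_4={q,r,s}: (F(q) U (p & r))=False F(q)=True q=True (p & r)=False p=False r=True
G((F(q) U (p & r))) holds globally = False
First violation at position 0.

Answer: 0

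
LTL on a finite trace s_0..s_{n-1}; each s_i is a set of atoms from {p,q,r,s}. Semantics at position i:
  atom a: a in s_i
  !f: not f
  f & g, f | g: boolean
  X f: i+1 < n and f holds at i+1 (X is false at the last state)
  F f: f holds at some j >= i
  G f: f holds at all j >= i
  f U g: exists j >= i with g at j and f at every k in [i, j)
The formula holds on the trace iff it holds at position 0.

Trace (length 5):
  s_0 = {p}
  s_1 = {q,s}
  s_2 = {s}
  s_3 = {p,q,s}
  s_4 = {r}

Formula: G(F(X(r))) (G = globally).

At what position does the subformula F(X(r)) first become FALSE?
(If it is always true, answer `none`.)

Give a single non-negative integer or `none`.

s_0={p}: F(X(r))=True X(r)=False r=False
s_1={q,s}: F(X(r))=True X(r)=False r=False
s_2={s}: F(X(r))=True X(r)=False r=False
s_3={p,q,s}: F(X(r))=True X(r)=True r=False
s_4={r}: F(X(r))=False X(r)=False r=True
G(F(X(r))) holds globally = False
First violation at position 4.

Answer: 4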